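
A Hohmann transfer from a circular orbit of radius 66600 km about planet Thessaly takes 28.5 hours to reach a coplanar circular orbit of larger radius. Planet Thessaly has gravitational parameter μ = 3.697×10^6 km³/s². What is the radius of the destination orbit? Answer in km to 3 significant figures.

Transfer time t = 28.5 hours = 1.026×10^5 s, and t = π√(a_t³/μ).
So a_t = (μ t²/π²)^(1/3) = (3.697×10^6 × (1.026×10^5)² / π²)^(1/3) = 1.5798×10^5 km.
Since a_t = (r₁ + r₂)/2, r₂ = 2a_t − r₁ = 2×1.5798×10^5 − 66600 = 2.4936×10^5 km.

r₂ = 2.49×10^5 km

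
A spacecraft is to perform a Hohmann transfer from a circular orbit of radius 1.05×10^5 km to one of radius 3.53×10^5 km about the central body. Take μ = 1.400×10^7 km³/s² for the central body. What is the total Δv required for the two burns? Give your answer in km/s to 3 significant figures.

Transfer-ellipse semi-major axis a_t = (r₁ + r₂)/2 = (1.050×10^5 + 3.530×10^5)/2 = 2.290×10^5 km.
At r₁ the circular-orbit speed is v₁ = √(μ/r₁) = 11.5470 km/s.
On the transfer ellipse at r₁, vis-viva equation gives v_p = √[μ(2/r₁ − 1/a_t)] = 14.3364 km/s.
First burn Δv₁ = |v_p − v₁| = 2.7894 km/s.
Circular speed at r₂: v₂ = √(μ/r₂) = 6.29762 km/s.
Transfer-orbit speed at r₂: v_a = √[μ(2/r₂ − 1/a_t)] = 4.26436 km/s.
Second burn Δv₂ = |v₂ − v_a| = 2.0333 km/s.
Total Δv = Δv₁ + Δv₂ = 4.823 km/s.

Δv = 4.82 km/s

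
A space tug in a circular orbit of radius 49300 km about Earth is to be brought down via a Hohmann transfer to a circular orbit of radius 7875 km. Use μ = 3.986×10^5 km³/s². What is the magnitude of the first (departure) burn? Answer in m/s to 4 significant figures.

Δv₁ = 1351 m/s

Semi-major axis of the transfer orbit: a_t = (49300 + 7875)/2 = 28587.5 km.
On the circular orbit at r = 49300 km, v_c = √(μ/r) = 2.843 km/s.
Vis-viva on the transfer ellipse at r = 49300 km gives v_t = √[μ(2/r − 1/a_t)] = 1.492 km/s.
Δv₁ = |v_t − v_c| = |1.492 − 2.843| = 1.351 km/s.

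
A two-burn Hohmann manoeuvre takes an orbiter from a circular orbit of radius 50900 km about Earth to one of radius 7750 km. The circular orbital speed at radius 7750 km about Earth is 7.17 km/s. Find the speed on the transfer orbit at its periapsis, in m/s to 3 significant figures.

From the circular-orbit relation v² = μ/r at r = 7750 km: μ = v²r = (7.17)² × 7750 = 3.98419×10^5 km³/s².
Semi-major axis of the transfer orbit: a_t = (50900 + 7750)/2 = 29325 km.
At periapsis, r = 7750 km.
Applying v² = μ(2/r − 1/a_t): v = 9.446 km/s.

v = 9450 m/s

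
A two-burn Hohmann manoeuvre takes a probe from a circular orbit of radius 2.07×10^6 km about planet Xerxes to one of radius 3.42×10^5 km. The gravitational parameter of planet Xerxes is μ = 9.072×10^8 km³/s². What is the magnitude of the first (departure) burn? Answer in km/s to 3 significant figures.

Δv₁ = 9.79 km/s

Transfer-ellipse semi-major axis a_t = (r₁ + r₂)/2 = (2.070×10^6 + 3.420×10^5)/2 = 1.206×10^6 km.
On the circular orbit at r = 2.070×10^6 km, v_c = √(μ/r) = 20.93468 km/s.
Transfer-orbit speed at the same r (vis-viva, a = a_t): v_t = √[μ(2/r − 1/a_t)] = 11.14823 km/s.
Δv₁ = |v_t − v_c| = |11.14823 − 20.93468| = 9.786 km/s.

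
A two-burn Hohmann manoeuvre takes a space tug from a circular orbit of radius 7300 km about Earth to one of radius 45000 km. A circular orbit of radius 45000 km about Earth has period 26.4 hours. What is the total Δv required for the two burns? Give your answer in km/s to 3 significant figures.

From Kepler's third law T² = 4π²r³/μ at r = 45000 km, T = 26.4 hours = 26.4 × 3600 s = 95040 s: μ = 4π²r³/T² = 3.98276×10^5 km³/s².
The Hohmann ellipse has a_t = (r₁ + r₂)/2 = 26150 km.
Circular speed at r₁: v₁ = √(μ/r₁) = √(3.98276×10^5/7300) = 7.386 km/s.
On the transfer ellipse at r₁, vis-viva equation gives v_p = √[μ(2/r₁ − 1/a_t)] = 9.689 km/s.
First burn Δv₁ = |v_p − v₁| = 2.303 km/s.
Circular speed at r₂: v₂ = √(μ/r₂) = 2.975 km/s.
Transfer-orbit speed at r₂: v_a = √[μ(2/r₂ − 1/a_t)] = 1.572 km/s.
Second burn Δv₂ = |v₂ − v_a| = 1.403 km/s.
Total Δv = Δv₁ + Δv₂ = 3.706 km/s.

Δv = 3.71 km/s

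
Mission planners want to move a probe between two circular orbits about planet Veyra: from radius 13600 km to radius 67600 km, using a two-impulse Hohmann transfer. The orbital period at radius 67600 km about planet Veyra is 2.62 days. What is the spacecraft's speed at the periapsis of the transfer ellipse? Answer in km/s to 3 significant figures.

From Kepler's third law T² = 4π²r³/μ at r = 67600 km, T = 2.62 days = 2.62 × 86400 s = 2.26368×10^5 s: μ = 4π²r³/T² = 2.37996×10^5 km³/s².
Transfer-ellipse semi-major axis a_t = (r₁ + r₂)/2 = (13600 + 67600)/2 = 40600 km.
At periapsis, r = 13600 km.
Applying v² = μ(2/r − 1/a_t): v = 5.398 km/s.

v = 5.40 km/s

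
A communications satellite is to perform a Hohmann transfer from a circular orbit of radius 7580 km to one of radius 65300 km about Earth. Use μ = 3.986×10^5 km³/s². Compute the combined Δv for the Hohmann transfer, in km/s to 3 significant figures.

The Hohmann ellipse has a_t = (r₁ + r₂)/2 = 36440 km.
At r₁ the circular-orbit speed is v₁ = √(μ/r₁) = 7.2516 km/s.
Transfer-orbit speed at r₁ (v² = μ(2/r − 1/a)): v_p = √[μ(2/r₁ − 1/a_t)] = 9.7074 km/s.
First burn Δv₁ = |v_p − v₁| = 2.456 km/s.
At r₂, v₂ = √(μ/r₂) = 2.471 km/s.
Transfer-orbit speed at r₂: v_a = √[μ(2/r₂ − 1/a_t)] = 1.127 km/s.
Second burn Δv₂ = |v₂ − v_a| = 1.344 km/s.
Total Δv = Δv₁ + Δv₂ = 3.800 km/s.

Δv = 3.80 km/s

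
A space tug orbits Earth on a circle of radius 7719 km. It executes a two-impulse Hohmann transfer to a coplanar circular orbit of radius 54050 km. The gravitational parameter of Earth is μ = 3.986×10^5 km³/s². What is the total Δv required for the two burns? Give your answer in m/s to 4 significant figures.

Transfer-ellipse semi-major axis a_t = (r₁ + r₂)/2 = (7719 + 54050)/2 = 30884.5 km.
At r₁ the circular-orbit speed is v₁ = √(μ/r₁) = 7.186 km/s.
On the transfer ellipse at r₁, v² = μ(2/r − 1/a) gives v_p = √[μ(2/r₁ − 1/a_t)] = 9.506 km/s.
First burn Δv₁ = |v_p − v₁| = 2.320 km/s.
At r₂, v₂ = √(μ/r₂) = 2.716 km/s.
Transfer-orbit speed at r₂: v_a = √[μ(2/r₂ − 1/a_t)] = 1.358 km/s.
Second burn Δv₂ = |v₂ − v_a| = 1.358 km/s.
Δv = Δv₁ + Δv₂ = 2.320 + 1.358 = 3.678 km/s.

Δv = 3678 m/s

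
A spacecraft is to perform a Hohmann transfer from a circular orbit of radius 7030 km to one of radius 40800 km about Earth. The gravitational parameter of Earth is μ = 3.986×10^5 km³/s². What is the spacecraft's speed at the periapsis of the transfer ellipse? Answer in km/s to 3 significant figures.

Transfer-ellipse semi-major axis a_t = (r₁ + r₂)/2 = (7030 + 40800)/2 = 23915 km.
At periapsis, r = 7030 km.
From the vis-viva equation, v = √[μ(2/r − 1/a_t)] = 9.835 km/s.

v = 9.84 km/s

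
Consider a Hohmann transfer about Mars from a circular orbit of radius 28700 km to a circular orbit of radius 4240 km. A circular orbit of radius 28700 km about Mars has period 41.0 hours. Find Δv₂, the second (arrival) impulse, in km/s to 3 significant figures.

From Kepler's third law T² = 4π²r³/μ at r = 28700 km, T = 41.0 hours = 41.0 × 3600 s = 1.476×10^5 s: μ = 4π²r³/T² = 42838.3 km³/s².
The Hohmann ellipse has a_t = (r₁ + r₂)/2 = 16470 km.
Circular speed at r = 4240 km: v_c = √(μ/r) = 3.179 km/s.
Vis-viva on the transfer ellipse at r = 4240 km gives v_t = √[μ(2/r − 1/a_t)] = 4.196 km/s.
Δv₂ = |v_t − v_c| = |4.196 − 3.179| = 1.017 km/s.

Δv₂ = 1.02 km/s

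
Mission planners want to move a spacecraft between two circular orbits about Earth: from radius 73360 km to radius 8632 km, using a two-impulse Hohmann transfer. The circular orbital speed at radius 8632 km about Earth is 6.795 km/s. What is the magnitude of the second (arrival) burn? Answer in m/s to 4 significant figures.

From the circular-orbit relation v² = μ/r at r = 8632 km: μ = v²r = (6.795)² × 8632 = 3.98557×10^5 km³/s².
Semi-major axis of the transfer orbit: a_t = (73360 + 8632)/2 = 40996 km.
Circular speed at r = 8632 km: v_c = √(μ/r) = 6.795 km/s.
Transfer-orbit speed at the same r (vis-viva, a = a_t): v_t = √[μ(2/r − 1/a_t)] = 9.090 km/s.
Δv₂ = |v_t − v_c| = |9.090 − 6.795| = 2.295 km/s.

Δv₂ = 2295 m/s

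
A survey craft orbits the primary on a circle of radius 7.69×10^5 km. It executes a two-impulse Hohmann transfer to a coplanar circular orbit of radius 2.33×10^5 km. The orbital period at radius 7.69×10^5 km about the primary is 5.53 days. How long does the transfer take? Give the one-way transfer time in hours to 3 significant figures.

From Kepler's third law T² = 4π²r³/μ at r = 7.69×10^5 km, T = 5.53 days = 5.53 × 86400 s = 4.77792×10^5 s: μ = 4π²r³/T² = 7.86432×10^7 km³/s².
Semi-major axis of the transfer orbit: a_t = (7.690×10^5 + 2.330×10^5)/2 = 5.010×10^5 km.
Transfer time t = π√(a_t³/μ) = π√((5.010×10^5)³ / 7.86432×10^7) = 1.256×10^5 s.
Converting: 1.256×10^5 s ÷ 3600 s/hour = 34.9 hours.

t = 34.9 hours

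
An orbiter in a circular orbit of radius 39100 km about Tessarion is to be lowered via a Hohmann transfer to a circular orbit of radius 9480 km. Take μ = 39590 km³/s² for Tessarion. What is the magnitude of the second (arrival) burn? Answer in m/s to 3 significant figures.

Δv₂ = 549 m/s

Semi-major axis of the transfer orbit: a_t = (39100 + 9480)/2 = 24290 km.
Circular speed at r = 9480 km: v_c = √(μ/r) = 2.0436 km/s.
Vis-viva on the transfer ellipse at r = 9480 km gives v_t = √[μ(2/r − 1/a_t)] = 2.5928 km/s.
Δv₂ = |v_t − v_c| = |2.5928 − 2.0436| = 0.5492 km/s.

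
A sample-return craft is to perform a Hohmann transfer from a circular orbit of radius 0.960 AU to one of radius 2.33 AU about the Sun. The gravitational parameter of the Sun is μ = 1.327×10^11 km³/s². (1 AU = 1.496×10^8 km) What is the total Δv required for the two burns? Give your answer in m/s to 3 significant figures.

Δv = 10400 m/s

In km: r₁ = 0.960 × 1.496×10^8 = 1.43616×10^8 km; r₂ = 2.33 × 1.496×10^8 = 3.48568×10^8 km.
The Hohmann ellipse has a_t = (r₁ + r₂)/2 = 2.46092×10^8 km.
Circular speed at r₁: v₁ = √(μ/r₁) = √(1.327×10^11/1.43616×10^8) = 30.3972 km/s.
On the transfer ellipse at r₁, v² = μ(2/r − 1/a) gives v_p = √[μ(2/r₁ − 1/a_t)] = 36.1767 km/s.
First burn Δv₁ = |v_p − v₁| = 5.7795 km/s.
At r₂, v₂ = √(μ/r₂) = 19.5115 km/s.
Transfer-orbit speed at r₂: v_a = √[μ(2/r₂ − 1/a_t)] = 14.9054 km/s.
Second burn Δv₂ = |v₂ − v_a| = 4.6061 km/s.
Total Δv = Δv₁ + Δv₂ = 10.39 km/s.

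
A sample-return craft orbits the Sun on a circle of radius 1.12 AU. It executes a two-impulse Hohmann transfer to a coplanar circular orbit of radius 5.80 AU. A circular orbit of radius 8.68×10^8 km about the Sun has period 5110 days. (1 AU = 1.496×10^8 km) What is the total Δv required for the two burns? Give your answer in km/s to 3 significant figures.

From Kepler's third law T² = 4π²r³/μ at r = 8.68×10^8 km, T = 5110 days = 5110 × 86400 s = 4.41504×10^8 s: μ = 4π²r³/T² = 1.32449×10^11 km³/s².
In km: r₁ = 1.12 × 1.496×10^8 = 1.67552×10^8 km; r₂ = 5.80 × 1.496×10^8 = 8.6768×10^8 km.
The Hohmann ellipse has a_t = (r₁ + r₂)/2 = 5.17616×10^8 km.
At r₁ the circular-orbit speed is v₁ = √(μ/r₁) = 28.116 km/s.
Transfer-orbit speed at r₁ (v² = μ(2/r − 1/a)): v_p = √[μ(2/r₁ − 1/a_t)] = 36.402 km/s.
First burn Δv₁ = |v_p − v₁| = 8.286 km/s.
Circular speed at r₂: v₂ = √(μ/r₂) = 12.355 km/s.
Transfer-orbit speed at r₂: v_a = √[μ(2/r₂ − 1/a_t)] = 7.0294 km/s.
Second burn Δv₂ = |v₂ − v_a| = 5.326 km/s.
Δv = Δv₁ + Δv₂ = 8.286 + 5.326 = 13.61 km/s.

Δv = 13.6 km/s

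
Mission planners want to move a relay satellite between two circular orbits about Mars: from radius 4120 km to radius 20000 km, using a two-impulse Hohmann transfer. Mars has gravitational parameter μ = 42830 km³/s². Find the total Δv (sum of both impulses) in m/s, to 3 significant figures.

The Hohmann ellipse has a_t = (r₁ + r₂)/2 = 12060 km.
Circular speed at r₁: v₁ = √(μ/r₁) = √(42830/4120) = 3.2242 km/s.
Transfer-orbit speed at r₁ (v² = μ(2/r − 1/a)): v_p = √[μ(2/r₁ − 1/a_t)] = 4.1521 km/s.
First burn Δv₁ = |v_p − v₁| = 0.9279 km/s.
At r₂, v₂ = √(μ/r₂) = 1.4634 km/s.
Transfer-orbit speed at r₂: v_a = √[μ(2/r₂ − 1/a_t)] = 0.85533 km/s.
Second burn Δv₂ = |v₂ − v_a| = 0.6081 km/s.
Δv = Δv₁ + Δv₂ = 0.9279 + 0.6081 = 1.536 km/s.

Δv = 1540 m/s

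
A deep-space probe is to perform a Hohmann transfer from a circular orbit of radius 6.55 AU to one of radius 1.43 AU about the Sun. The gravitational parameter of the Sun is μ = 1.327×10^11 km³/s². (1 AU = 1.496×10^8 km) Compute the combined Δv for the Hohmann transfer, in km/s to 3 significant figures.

In km: r₁ = 6.55 × 1.496×10^8 = 9.7988×10^8 km; r₂ = 1.43 × 1.496×10^8 = 2.13928×10^8 km.
Semi-major axis of the transfer orbit: a_t = (9.7988×10^8 + 2.13928×10^8)/2 = 5.96904×10^8 km.
Circular speed at r₁: v₁ = √(μ/r₁) = √(1.327×10^11/9.7988×10^8) = 11.63721 km/s.
Transfer-orbit speed at r₁ (vis-viva equation): v_a = √[μ(2/r₁ − 1/a_t)] = 6.966756 km/s.
First burn Δv₁ = |v_a − v₁| = 4.6705 km/s.
At r₂, v₂ = √(μ/r₂) = 24.9059 km/s.
Transfer-orbit speed at r₂: v_p = √[μ(2/r₂ − 1/a_t)] = 31.9107 km/s.
Second burn Δv₂ = |v₂ − v_p| = 7.0048 km/s.
Δv = Δv₁ + Δv₂ = 4.6705 + 7.0048 = 11.68 km/s.

Δv = 11.7 km/s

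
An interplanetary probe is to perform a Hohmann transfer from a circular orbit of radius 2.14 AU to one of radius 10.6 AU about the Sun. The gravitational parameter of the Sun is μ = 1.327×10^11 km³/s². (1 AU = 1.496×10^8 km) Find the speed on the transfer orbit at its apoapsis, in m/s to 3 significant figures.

v = 5300 m/s

In km: r₁ = 2.14 × 1.496×10^8 = 3.20144×10^8 km; r₂ = 10.6 × 1.496×10^8 = 1.58576×10^9 km.
Transfer-ellipse semi-major axis a_t = (r₁ + r₂)/2 = (3.20144×10^8 + 1.58576×10^9)/2 = 9.52952×10^8 km.
The apoapsis of the transfer ellipse is at r = 1.58576×10^9 km.
Vis-viva: v = √[μ(2/r − 1/a_t)] = √[1.327×10^11 × (2/1.58576×10^9 − 1/9.52952×10^8)] = 5.302 km/s.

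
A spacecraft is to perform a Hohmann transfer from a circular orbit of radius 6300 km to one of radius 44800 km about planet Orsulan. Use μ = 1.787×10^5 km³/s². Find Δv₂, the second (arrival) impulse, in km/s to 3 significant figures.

Transfer-ellipse semi-major axis a_t = (r₁ + r₂)/2 = (6300 + 44800)/2 = 25550 km.
On the circular orbit at r = 44800 km, v_c = √(μ/r) = 1.997 km/s.
Vis-viva on the transfer ellipse at r = 44800 km gives v_t = √[μ(2/r − 1/a_t)] = 0.9917 km/s.
Δv₂ = |v_t − v_c| = |0.9917 − 1.997| = 1.005 km/s.

Δv₂ = 1.01 km/s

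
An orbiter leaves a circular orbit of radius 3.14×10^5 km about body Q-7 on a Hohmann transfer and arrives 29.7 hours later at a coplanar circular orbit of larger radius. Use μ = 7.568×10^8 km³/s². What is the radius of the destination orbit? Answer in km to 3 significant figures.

r₂ = 1.60×10^6 km

Transfer time t = 29.7 hours = 1.0692×10^5 s, and t = π√(a_t³/μ).
So a_t = (μ t²/π²)^(1/3) = (7.568×10^8 × (1.0692×10^5)² / π²)^(1/3) = 9.5705×10^5 km.
Since a_t = (r₁ + r₂)/2, r₂ = 2a_t − r₁ = 2×9.5705×10^5 − 3.140×10^5 = 1.6001×10^6 km.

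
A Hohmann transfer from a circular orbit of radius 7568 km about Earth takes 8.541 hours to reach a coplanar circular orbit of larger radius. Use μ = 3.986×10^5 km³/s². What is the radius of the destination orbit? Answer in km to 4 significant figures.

r₂ = 59780 km

Transfer time t = 8.541 hours = 30747.6 s, and t = π√(a_t³/μ).
So a_t = (μ t²/π²)^(1/3) = (3.986×10^5 × (30747.6)² / π²)^(1/3) = 33673 km.
Since a_t = (r₁ + r₂)/2, r₂ = 2a_t − r₁ = 2×33673 − 7568 = 59778 km.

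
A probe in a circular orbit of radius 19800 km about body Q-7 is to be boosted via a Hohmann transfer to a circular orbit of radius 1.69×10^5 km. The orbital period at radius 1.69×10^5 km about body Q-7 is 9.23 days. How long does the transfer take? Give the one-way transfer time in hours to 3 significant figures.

From Kepler's third law T² = 4π²r³/μ at r = 1.69×10^5 km, T = 9.23 days = 9.23 × 86400 s = 7.97472×10^5 s: μ = 4π²r³/T² = 2.99633×10^5 km³/s².
Transfer-ellipse semi-major axis a_t = (r₁ + r₂)/2 = (19800 + 1.690×10^5)/2 = 94400 km.
Transfer time t = π√(a_t³/μ) = π√((94400)³ / 2.99633×10^5) = 1.6646×10^5 s.
Converting: 1.6646×10^5 s ÷ 3600 s/hour = 46.2 hours.

t = 46.2 hours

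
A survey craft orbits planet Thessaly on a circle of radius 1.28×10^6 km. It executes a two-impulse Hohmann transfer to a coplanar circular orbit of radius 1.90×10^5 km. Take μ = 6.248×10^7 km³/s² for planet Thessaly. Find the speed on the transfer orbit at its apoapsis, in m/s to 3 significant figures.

The Hohmann ellipse has a_t = (r₁ + r₂)/2 = 7.350×10^5 km.
The apoapsis of the transfer ellipse is at r = 1.280×10^6 km.
Vis-viva: v = √[μ(2/r − 1/a_t)] = √[6.248×10^7 × (2/1.280×10^6 − 1/7.350×10^5)] = 3.552 km/s.

v = 3550 m/s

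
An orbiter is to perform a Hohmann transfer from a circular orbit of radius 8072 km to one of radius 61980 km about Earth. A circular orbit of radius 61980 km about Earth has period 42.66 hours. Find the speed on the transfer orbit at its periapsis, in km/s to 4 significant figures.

From Kepler's third law T² = 4π²r³/μ at r = 61980 km, T = 42.66 hours = 42.66 × 3600 s = 1.53576×10^5 s: μ = 4π²r³/T² = 3.98536×10^5 km³/s².
The Hohmann ellipse has a_t = (r₁ + r₂)/2 = 35026 km.
At periapsis, r = 8072 km.
Applying v² = μ(2/r − 1/a_t): v = 9.347 km/s.

v = 9.347 km/s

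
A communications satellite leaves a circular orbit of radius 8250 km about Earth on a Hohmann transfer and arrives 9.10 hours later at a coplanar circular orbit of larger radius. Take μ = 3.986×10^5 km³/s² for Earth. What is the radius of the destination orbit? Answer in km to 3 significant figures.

Transfer time t = 9.10 hours = 32760 s, and t = π√(a_t³/μ).
So a_t = (μ t²/π²)^(1/3) = (3.986×10^5 × (32760)² / π²)^(1/3) = 35127 km.
Since a_t = (r₁ + r₂)/2, r₂ = 2a_t − r₁ = 2×35127 − 8250 = 62004 km.

r₂ = 62000 km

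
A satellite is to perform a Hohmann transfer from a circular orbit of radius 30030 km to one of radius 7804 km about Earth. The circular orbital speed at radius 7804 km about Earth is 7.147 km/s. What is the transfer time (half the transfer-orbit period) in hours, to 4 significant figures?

t = 3.596 hours

From the circular-orbit relation v² = μ/r at r = 7804 km: μ = v²r = (7.147)² × 7804 = 3.98625×10^5 km³/s².
Semi-major axis of the transfer orbit: a_t = (30030 + 7804)/2 = 18917 km.
Half the transfer-orbit period gives t = π√(a_t³/μ) = 12946 s.
Converting: 12946 s ÷ 3600 s/hour = 3.596 hours.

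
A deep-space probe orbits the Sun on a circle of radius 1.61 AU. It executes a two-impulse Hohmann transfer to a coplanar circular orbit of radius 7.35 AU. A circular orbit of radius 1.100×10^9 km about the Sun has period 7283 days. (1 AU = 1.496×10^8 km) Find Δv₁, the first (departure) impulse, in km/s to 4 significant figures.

Δv₁ = 6.593 km/s

From Kepler's third law T² = 4π²r³/μ at r = 1.100×10^9 km, T = 7283 days = 7283 × 86400 s = 6.292512×10^8 s: μ = 4π²r³/T² = 1.32706×10^11 km³/s².
In km: r₁ = 1.61 × 1.496×10^8 = 2.40856×10^8 km; r₂ = 7.35 × 1.496×10^8 = 1.09956×10^9 km.
The Hohmann ellipse has a_t = (r₁ + r₂)/2 = 6.70208×10^8 km.
Circular speed at r = 2.40856×10^8 km: v_c = √(μ/r) = 23.473 km/s.
Transfer-orbit speed at the same r (vis-viva, a = a_t): v_t = √[μ(2/r − 1/a_t)] = 30.066 km/s.
Δv₁ = |v_t − v_c| = |30.066 − 23.473| = 6.593 km/s.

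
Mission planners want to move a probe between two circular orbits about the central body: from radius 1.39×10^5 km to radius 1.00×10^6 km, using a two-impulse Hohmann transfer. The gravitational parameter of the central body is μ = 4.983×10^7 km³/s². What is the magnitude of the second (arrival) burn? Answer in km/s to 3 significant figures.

The Hohmann ellipse has a_t = (r₁ + r₂)/2 = 5.695×10^5 km.
Circular speed at r = 1.000×10^6 km: v_c = √(μ/r) = 7.059 km/s.
Vis-viva on the transfer ellipse at r = 1.000×10^6 km gives v_t = √[μ(2/r − 1/a_t)] = 3.487 km/s.
Δv₂ = |v_t − v_c| = |3.487 − 7.059| = 3.572 km/s.

Δv₂ = 3.57 km/s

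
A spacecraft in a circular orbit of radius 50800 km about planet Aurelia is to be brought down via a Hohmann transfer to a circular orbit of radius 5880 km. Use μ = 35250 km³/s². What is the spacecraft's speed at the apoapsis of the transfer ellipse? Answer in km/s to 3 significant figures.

Transfer-ellipse semi-major axis a_t = (r₁ + r₂)/2 = (50800 + 5880)/2 = 28340 km.
The apoapsis of the transfer ellipse is at r = 50800 km.
Vis-viva: v = √[μ(2/r − 1/a_t)] = √[35250 × (2/50800 − 1/28340)] = 0.3794 km/s.

v = 0.379 km/s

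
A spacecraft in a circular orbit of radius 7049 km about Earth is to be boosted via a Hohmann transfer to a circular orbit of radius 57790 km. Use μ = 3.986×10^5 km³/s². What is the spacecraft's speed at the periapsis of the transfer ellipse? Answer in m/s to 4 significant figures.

v = 10040 m/s

Semi-major axis of the transfer orbit: a_t = (7049 + 57790)/2 = 32419.5 km.
At periapsis, r = 7049 km.
Vis-viva: v = √[μ(2/r − 1/a_t)] = √[3.986×10^5 × (2/7049 − 1/32419.5)] = 10.04 km/s.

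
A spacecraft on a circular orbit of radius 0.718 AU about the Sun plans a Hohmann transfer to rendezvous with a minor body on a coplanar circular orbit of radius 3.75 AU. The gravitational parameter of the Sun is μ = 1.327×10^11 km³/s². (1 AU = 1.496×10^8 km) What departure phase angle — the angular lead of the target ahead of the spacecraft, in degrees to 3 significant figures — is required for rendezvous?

φ = 97.2°

In km: r₁ = 0.718 × 1.496×10^8 = 1.074128×10^8 km; r₂ = 3.75 × 1.496×10^8 = 5.610×10^8 km.
Semi-major axis of the transfer orbit: a_t = (1.074128×10^8 + 5.610×10^8)/2 = 3.342064×10^8 km.
The half-period of the transfer ellipse is t = π√(a_t³/μ) = 5.26910×10^7 s.
Target angular speed ω₂ = √(μ/r₂³) = 2.74152×10^-8 rad/s.
Angle swept by the target during transfer: ω₂·t = 1.44453 rad = 82.77°.
The spacecraft traverses 180° on the transfer ellipse, so the target must lead by 180° − 82.77° = 97.2°.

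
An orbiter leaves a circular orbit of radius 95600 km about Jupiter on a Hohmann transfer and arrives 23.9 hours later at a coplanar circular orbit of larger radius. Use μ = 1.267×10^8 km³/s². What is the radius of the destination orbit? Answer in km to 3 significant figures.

Transfer time t = 23.9 hours = 86040 s, and t = π√(a_t³/μ).
So a_t = (μ t²/π²)^(1/3) = (1.267×10^8 × (86040)² / π²)^(1/3) = 4.5634×10^5 km.
Since a_t = (r₁ + r₂)/2, r₂ = 2a_t − r₁ = 2×4.5634×10^5 − 95600 = 8.1708×10^5 km.

r₂ = 8.17×10^5 km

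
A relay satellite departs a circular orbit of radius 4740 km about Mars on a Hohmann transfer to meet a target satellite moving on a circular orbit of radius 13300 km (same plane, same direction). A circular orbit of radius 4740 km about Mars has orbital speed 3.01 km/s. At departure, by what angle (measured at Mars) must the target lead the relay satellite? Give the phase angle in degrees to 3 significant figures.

φ = 79.5°

From the circular-orbit relation v² = μ/r at r = 4740 km: μ = v²r = (3.01)² × 4740 = 42944.9 km³/s².
Transfer-ellipse semi-major axis a_t = (r₁ + r₂)/2 = (4740 + 13300)/2 = 9020 km.
Transfer time t = π√(a_t³/μ) = 12986.9 s.
Target angular speed ω₂ = √(μ/r₂³) = 1.35107×10^-4 rad/s.
Angle swept by the target during transfer: ω₂·t = 1.7546 rad = 100.5°.
Arrival is 180° from departure on the ellipse, so φ = 180° − 100.5° = 79.5°.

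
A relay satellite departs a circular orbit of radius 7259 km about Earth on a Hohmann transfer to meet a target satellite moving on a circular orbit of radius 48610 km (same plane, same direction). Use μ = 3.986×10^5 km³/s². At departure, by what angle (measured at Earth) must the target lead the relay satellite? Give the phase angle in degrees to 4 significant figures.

φ = 101.6°

Semi-major axis of the transfer orbit: a_t = (7259 + 48610)/2 = 27934.5 km.
Transfer time t = π√(a_t³/μ) = 23232.3 s.
The target's mean motion on its circular orbit is ω₂ = √(μ/r₂³) = 5.89088×10^-5 rad/s.
Angle swept by the target during transfer: ω₂·t = 1.36859 rad = 78.41°.
Arrival is 180° from departure on the ellipse, so φ = 180° − 78.41° = 101.6°.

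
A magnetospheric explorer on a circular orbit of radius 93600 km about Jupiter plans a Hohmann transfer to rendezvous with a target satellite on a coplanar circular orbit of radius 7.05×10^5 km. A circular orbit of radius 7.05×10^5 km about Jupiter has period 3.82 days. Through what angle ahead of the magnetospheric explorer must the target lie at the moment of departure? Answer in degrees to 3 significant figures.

From Kepler's third law T² = 4π²r³/μ at r = 7.05×10^5 km, T = 3.82 days = 3.82 × 86400 s = 3.30048×10^5 s: μ = 4π²r³/T² = 1.26991×10^8 km³/s².
The Hohmann ellipse has a_t = (r₁ + r₂)/2 = 3.993×10^5 km.
Transfer time t = π√(a_t³/μ) = 70341.6 s.
Target angular speed ω₂ = √(μ/r₂³) = 1.90372×10^-5 rad/s.
Angle swept by the target during transfer: ω₂·t = 1.33911 rad = 76.73°.
Arrival is 180° from departure on the ellipse, so φ = 180° − 76.73° = 103°.

φ = 103°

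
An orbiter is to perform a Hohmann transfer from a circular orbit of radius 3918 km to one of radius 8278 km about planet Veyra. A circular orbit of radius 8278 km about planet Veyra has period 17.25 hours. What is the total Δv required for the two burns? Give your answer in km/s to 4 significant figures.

Δv = 0.3672 km/s

From Kepler's third law T² = 4π²r³/μ at r = 8278 km, T = 17.25 hours = 17.25 × 3600 s = 62100 s: μ = 4π²r³/T² = 5807.01 km³/s².
Semi-major axis of the transfer orbit: a_t = (3918 + 8278)/2 = 6098 km.
At r₁ the circular-orbit speed is v₁ = √(μ/r₁) = 1.217 km/s.
Transfer-orbit speed at r₁ (vis-viva equation): v_p = √[μ(2/r₁ − 1/a_t)] = 1.418 km/s.
First burn Δv₁ = |v_p − v₁| = 0.2010 km/s.
Circular speed at r₂: v₂ = √(μ/r₂) = 0.8376 km/s.
Transfer-orbit speed at r₂: v_a = √[μ(2/r₂ − 1/a_t)] = 0.6714 km/s.
Second burn Δv₂ = |v₂ − v_a| = 0.1662 km/s.
Total Δv = Δv₁ + Δv₂ = 0.3672 km/s.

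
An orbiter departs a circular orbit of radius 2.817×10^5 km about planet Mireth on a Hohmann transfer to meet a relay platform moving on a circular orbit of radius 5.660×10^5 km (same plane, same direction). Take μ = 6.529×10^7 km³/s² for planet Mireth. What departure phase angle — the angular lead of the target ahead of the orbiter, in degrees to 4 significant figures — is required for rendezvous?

φ = 63.35°

Transfer-ellipse semi-major axis a_t = (r₁ + r₂)/2 = (2.817×10^5 + 5.660×10^5)/2 = 4.2385×10^5 km.
The half-period of the transfer ellipse is t = π√(a_t³/μ) = 1.0729×10^5 s.
Target angular speed ω₂ = √(μ/r₂³) = 1.8976×10^-5 rad/s.
Angle swept by the target during transfer: ω₂·t = 2.036 rad = 116.65°.
Arrival is 180° from departure on the ellipse, so φ = 180° − 116.65° = 63.35°.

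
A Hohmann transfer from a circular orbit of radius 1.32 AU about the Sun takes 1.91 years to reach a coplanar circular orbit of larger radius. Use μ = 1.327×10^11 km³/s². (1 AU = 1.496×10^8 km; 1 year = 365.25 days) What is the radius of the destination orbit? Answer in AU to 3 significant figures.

In km: r₁ = 1.32 × 1.496×10^8 = 1.97472×10^8 km.
Transfer time t = 1.91 years × 365.25 × 86400 s = 6.0275016×10^7 s, and t = π√(a_t³/μ).
So a_t = (μ t²/π²)^(1/3) = (1.327×10^11 × (6.0275016×10^7)² / π²)^(1/3) = 3.6555×10^8 km.
Since a_t = (r₁ + r₂)/2, r₂ = 2a_t − r₁ = 2×3.6555×10^8 − 1.97472×10^8 = 5.33628×10^8 km.
In AU: r₂ = 5.33628×10^8 / 1.496×10^8 = 3.57 AU.

r₂ = 3.57 AU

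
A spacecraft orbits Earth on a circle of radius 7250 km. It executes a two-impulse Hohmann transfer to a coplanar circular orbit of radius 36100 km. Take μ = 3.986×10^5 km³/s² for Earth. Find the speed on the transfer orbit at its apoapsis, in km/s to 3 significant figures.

The Hohmann ellipse has a_t = (r₁ + r₂)/2 = 21675 km.
At apoapsis, r = 36100 km.
Applying v² = μ(2/r − 1/a_t): v = 1.922 km/s.

v = 1.92 km/s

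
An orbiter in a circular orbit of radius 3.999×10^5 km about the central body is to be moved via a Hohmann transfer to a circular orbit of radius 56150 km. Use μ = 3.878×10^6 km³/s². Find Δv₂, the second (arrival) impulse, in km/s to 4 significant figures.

Δv₂ = 2.695 km/s

Semi-major axis of the transfer orbit: a_t = (3.999×10^5 + 56150)/2 = 2.28025×10^5 km.
Circular speed at r = 56150 km: v_c = √(μ/r) = 8.31054 km/s.
Vis-viva on the transfer ellipse at r = 56150 km gives v_t = √[μ(2/r − 1/a_t)] = 11.0056 km/s.
Δv₂ = |v_t − v_c| = |11.0056 − 8.31054| = 2.695 km/s.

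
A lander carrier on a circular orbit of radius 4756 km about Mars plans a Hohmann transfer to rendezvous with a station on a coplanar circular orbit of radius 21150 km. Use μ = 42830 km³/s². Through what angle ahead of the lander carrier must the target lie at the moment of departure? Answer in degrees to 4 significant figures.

φ = 93.73°

The Hohmann ellipse has a_t = (r₁ + r₂)/2 = 12953 km.
Transfer time t = π√(a_t³/μ) = 22380 s.
The target's mean motion on its circular orbit is ω₂ = √(μ/r₂³) = 6.728×10^-5 rad/s.
Angle swept by the target during transfer: ω₂·t = 1.5057 rad = 86.27°.
Arrival is 180° from departure on the ellipse, so φ = 180° − 86.27° = 93.73°.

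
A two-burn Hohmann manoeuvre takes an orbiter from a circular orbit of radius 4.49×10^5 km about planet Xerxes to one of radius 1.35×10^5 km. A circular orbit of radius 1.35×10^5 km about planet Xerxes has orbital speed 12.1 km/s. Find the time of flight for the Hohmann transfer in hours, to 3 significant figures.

t = 31.0 hours

From the circular-orbit relation v² = μ/r at r = 1.35×10^5 km: μ = v²r = (12.1)² × 1.35×10^5 = 1.97654×10^7 km³/s².
The Hohmann ellipse has a_t = (r₁ + r₂)/2 = 2.920×10^5 km.
Transfer time t = π√(a_t³/μ) = π√((2.920×10^5)³ / 1.97654×10^7) = 1.115×10^5 s.
Converting: 1.115×10^5 s ÷ 3600 s/hour = 31.0 hours.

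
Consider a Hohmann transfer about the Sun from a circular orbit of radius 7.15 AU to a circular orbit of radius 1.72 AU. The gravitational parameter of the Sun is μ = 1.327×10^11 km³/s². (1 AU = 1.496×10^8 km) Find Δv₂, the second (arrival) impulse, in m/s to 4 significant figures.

In km: r₁ = 7.15 × 1.496×10^8 = 1.06964×10^9 km; r₂ = 1.72 × 1.496×10^8 = 2.57312×10^8 km.
The Hohmann ellipse has a_t = (r₁ + r₂)/2 = 6.63476×10^8 km.
On the circular orbit at r = 2.57312×10^8 km, v_c = √(μ/r) = 22.709 km/s.
Transfer-orbit speed at the same r (vis-viva, a = a_t): v_t = √[μ(2/r − 1/a_t)] = 28.834 km/s.
Δv₂ = |v_t − v_c| = |28.834 − 22.709| = 6.125 km/s.

Δv₂ = 6125 m/s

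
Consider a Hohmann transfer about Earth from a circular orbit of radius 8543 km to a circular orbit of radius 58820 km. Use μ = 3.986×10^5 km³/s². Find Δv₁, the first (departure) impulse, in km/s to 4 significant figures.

Δv₁ = 2.196 km/s

The Hohmann ellipse has a_t = (r₁ + r₂)/2 = 33681.5 km.
Circular speed at r = 8543 km: v_c = √(μ/r) = 6.831 km/s.
Vis-viva on the transfer ellipse at r = 8543 km gives v_t = √[μ(2/r − 1/a_t)] = 9.027 km/s.
Δv₁ = |v_t − v_c| = |9.027 − 6.831| = 2.196 km/s.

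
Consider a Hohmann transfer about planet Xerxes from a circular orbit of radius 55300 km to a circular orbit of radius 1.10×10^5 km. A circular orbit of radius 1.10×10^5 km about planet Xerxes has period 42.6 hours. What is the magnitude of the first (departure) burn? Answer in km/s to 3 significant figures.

From Kepler's third law T² = 4π²r³/μ at r = 1.10×10^5 km, T = 42.6 hours = 42.6 × 3600 s = 1.5336×10^5 s: μ = 4π²r³/T² = 2.23416×10^6 km³/s².
Transfer-ellipse semi-major axis a_t = (r₁ + r₂)/2 = (55300 + 1.100×10^5)/2 = 82650 km.
On the circular orbit at r = 55300 km, v_c = √(μ/r) = 6.3562 km/s.
Vis-viva on the transfer ellipse at r = 55300 km gives v_t = √[μ(2/r − 1/a_t)] = 7.3328 km/s.
Δv₁ = |v_t − v_c| = |7.3328 − 6.3562| = 0.9766 km/s.

Δv₁ = 0.977 km/s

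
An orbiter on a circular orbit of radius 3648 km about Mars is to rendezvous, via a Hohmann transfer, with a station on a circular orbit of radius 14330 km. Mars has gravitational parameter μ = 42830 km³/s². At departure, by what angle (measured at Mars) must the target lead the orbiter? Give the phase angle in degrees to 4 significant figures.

Transfer-ellipse semi-major axis a_t = (r₁ + r₂)/2 = (3648 + 14330)/2 = 8989 km.
Transfer time t = π√(a_t³/μ) = 12937.3 s.
The target's mean motion on its circular orbit is ω₂ = √(μ/r₂³) = 1.20644×10^-4 rad/s.
Angle swept by the target during transfer: ω₂·t = 1.5608 rad = 89.43°.
Arrival is 180° from departure on the ellipse, so φ = 180° − 89.43° = 90.57°.

φ = 90.57°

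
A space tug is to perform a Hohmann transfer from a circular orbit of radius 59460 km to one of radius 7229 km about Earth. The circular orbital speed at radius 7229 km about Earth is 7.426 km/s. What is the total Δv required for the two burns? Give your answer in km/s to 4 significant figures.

From the circular-orbit relation v² = μ/r at r = 7229 km: μ = v²r = (7.426)² × 7229 = 3.98647×10^5 km³/s².
The Hohmann ellipse has a_t = (r₁ + r₂)/2 = 33344.5 km.
At r₁ the circular-orbit speed is v₁ = √(μ/r₁) = 2.5893 km/s.
Transfer-orbit speed at r₁ (vis-viva): v_a = √[μ(2/r₁ − 1/a_t)] = 1.2056 km/s.
First burn Δv₁ = |v_a − v₁| = 1.384 km/s.
At r₂, v₂ = √(μ/r₂) = 7.426 km/s.
Transfer-orbit speed at r₂: v_p = √[μ(2/r₂ − 1/a_t)] = 9.916 km/s.
Second burn Δv₂ = |v₂ − v_p| = 2.490 km/s.
Δv = Δv₁ + Δv₂ = 1.384 + 2.490 = 3.874 km/s.

Δv = 3.874 km/s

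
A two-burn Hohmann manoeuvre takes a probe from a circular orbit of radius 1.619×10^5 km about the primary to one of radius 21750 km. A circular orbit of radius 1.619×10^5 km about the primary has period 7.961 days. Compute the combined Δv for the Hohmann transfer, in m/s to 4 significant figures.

Δv = 2082 m/s

From Kepler's third law T² = 4π²r³/μ at r = 1.619×10^5 km, T = 7.961 days = 7.961 × 86400 s = 6.878304×10^5 s: μ = 4π²r³/T² = 3.54109×10^5 km³/s².
The Hohmann ellipse has a_t = (r₁ + r₂)/2 = 91825 km.
Circular speed at r₁: v₁ = √(μ/r₁) = √(3.54109×10^5/1.619×10^5) = 1.479 km/s.
Transfer-orbit speed at r₁ (vis-viva): v_a = √[μ(2/r₁ − 1/a_t)] = 0.7198 km/s.
First burn Δv₁ = |v_a − v₁| = 0.7592 km/s.
Circular speed at r₂: v₂ = √(μ/r₂) = 4.035 km/s.
Transfer-orbit speed at r₂: v_p = √[μ(2/r₂ − 1/a_t)] = 5.358 km/s.
Second burn Δv₂ = |v₂ − v_p| = 1.323 km/s.
Total Δv = Δv₁ + Δv₂ = 2.082 km/s.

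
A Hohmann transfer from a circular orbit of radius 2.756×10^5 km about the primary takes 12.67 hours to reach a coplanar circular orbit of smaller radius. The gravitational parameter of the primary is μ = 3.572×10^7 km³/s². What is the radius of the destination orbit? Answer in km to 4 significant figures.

Transfer time t = 12.67 hours = 45612 s, and t = π√(a_t³/μ).
So a_t = (μ t²/π²)^(1/3) = (3.572×10^7 × (45612)² / π²)^(1/3) = 1.9600×10^5 km.
Since a_t = (r₁ + r₂)/2, r₂ = 2a_t − r₁ = 2×1.9600×10^5 − 2.756×10^5 = 1.164×10^5 km.

r₂ = 1.164×10^5 km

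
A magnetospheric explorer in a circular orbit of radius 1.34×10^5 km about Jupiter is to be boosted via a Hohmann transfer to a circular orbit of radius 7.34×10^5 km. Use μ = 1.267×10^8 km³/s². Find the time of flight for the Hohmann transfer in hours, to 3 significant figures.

The Hohmann ellipse has a_t = (r₁ + r₂)/2 = 4.340×10^5 km.
Transfer time t = π√(a_t³/μ) = π√((4.340×10^5)³ / 1.267×10^8) = 79800 s.
Converting: 79800 s ÷ 3600 s/hour = 22.2 hours.

t = 22.2 hours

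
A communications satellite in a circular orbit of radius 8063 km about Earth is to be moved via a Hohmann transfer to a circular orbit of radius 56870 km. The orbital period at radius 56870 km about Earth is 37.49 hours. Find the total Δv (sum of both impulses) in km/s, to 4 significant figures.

Δv = 3.603 km/s

From Kepler's third law T² = 4π²r³/μ at r = 56870 km, T = 37.49 hours = 37.49 × 3600 s = 1.34964×10^5 s: μ = 4π²r³/T² = 3.98633×10^5 km³/s².
The Hohmann ellipse has a_t = (r₁ + r₂)/2 = 32466.5 km.
At r₁ the circular-orbit speed is v₁ = √(μ/r₁) = 7.031 km/s.
On the transfer ellipse at r₁, vis-viva equation gives v_p = √[μ(2/r₁ − 1/a_t)] = 9.306 km/s.
First burn Δv₁ = |v_p − v₁| = 2.275 km/s.
At r₂, v₂ = √(μ/r₂) = 2.6476 km/s.
Transfer-orbit speed at r₂: v_a = √[μ(2/r₂ − 1/a_t)] = 1.3194 km/s.
Second burn Δv₂ = |v₂ − v_a| = 1.328 km/s.
Total Δv = Δv₁ + Δv₂ = 3.603 km/s.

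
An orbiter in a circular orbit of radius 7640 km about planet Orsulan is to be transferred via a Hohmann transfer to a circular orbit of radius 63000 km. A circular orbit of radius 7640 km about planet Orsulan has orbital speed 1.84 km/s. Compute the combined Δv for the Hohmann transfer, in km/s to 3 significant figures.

From the circular-orbit relation v² = μ/r at r = 7640 km: μ = v²r = (1.84)² × 7640 = 25866.0 km³/s².
The Hohmann ellipse has a_t = (r₁ + r₂)/2 = 35320 km.
Circular speed at r₁: v₁ = √(μ/r₁) = √(25866.0/7640) = 1.84000 km/s.
On the transfer ellipse at r₁, vis-viva gives v_p = √[μ(2/r₁ − 1/a_t)] = 2.45741 km/s.
First burn Δv₁ = |v_p − v₁| = 0.61741 km/s.
At r₂, v₂ = √(μ/r₂) = 0.64076 km/s.
Transfer-orbit speed at r₂: v_a = √[μ(2/r₂ − 1/a_t)] = 0.29801 km/s.
Second burn Δv₂ = |v₂ − v_a| = 0.34275 km/s.
Total Δv = Δv₁ + Δv₂ = 0.9602 km/s.

Δv = 0.960 km/s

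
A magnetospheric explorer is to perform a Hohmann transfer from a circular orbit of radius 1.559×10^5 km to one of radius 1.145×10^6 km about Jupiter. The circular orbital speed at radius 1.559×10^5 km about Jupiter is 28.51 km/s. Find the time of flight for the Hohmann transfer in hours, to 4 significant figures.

t = 40.67 hours

From the circular-orbit relation v² = μ/r at r = 1.559×10^5 km: μ = v²r = (28.51)² × 1.559×10^5 = 1.26719×10^8 km³/s².
The Hohmann ellipse has a_t = (r₁ + r₂)/2 = 6.5045×10^5 km.
By Kepler's third law the transfer-orbit period is T = 2π√(a_t³/μ), so t = T/2 = 1.464×10^5 s.
Converting: 1.464×10^5 s ÷ 3600 s/hour = 40.67 hours.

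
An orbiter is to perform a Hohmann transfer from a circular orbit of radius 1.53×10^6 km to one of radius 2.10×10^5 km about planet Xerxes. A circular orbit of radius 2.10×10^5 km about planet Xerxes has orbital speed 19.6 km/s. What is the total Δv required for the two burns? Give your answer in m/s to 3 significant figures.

Δv = 10100 m/s

From the circular-orbit relation v² = μ/r at r = 2.10×10^5 km: μ = v²r = (19.6)² × 2.10×10^5 = 8.06736×10^7 km³/s².
Transfer-ellipse semi-major axis a_t = (r₁ + r₂)/2 = (1.530×10^6 + 2.100×10^5)/2 = 8.700×10^5 km.
At r₁ the circular-orbit speed is v₁ = √(μ/r₁) = 7.2614 km/s.
Transfer-orbit speed at r₁ (vis-viva): v_a = √[μ(2/r₁ − 1/a_t)] = 3.5675 km/s.
First burn Δv₁ = |v_a − v₁| = 3.694 km/s.
Circular speed at r₂: v₂ = √(μ/r₂) = 19.600 km/s.
Transfer-orbit speed at r₂: v_p = √[μ(2/r₂ − 1/a_t)] = 25.992 km/s.
Second burn Δv₂ = |v₂ − v_p| = 6.392 km/s.
Total Δv = Δv₁ + Δv₂ = 10.09 km/s.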